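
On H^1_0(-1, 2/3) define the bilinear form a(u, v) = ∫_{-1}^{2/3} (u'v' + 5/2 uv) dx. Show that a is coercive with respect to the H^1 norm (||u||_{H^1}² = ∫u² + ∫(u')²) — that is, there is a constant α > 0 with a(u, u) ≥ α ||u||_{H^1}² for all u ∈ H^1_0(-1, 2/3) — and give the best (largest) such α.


α = 1

Coercivity of a(·,·) on H^1_0(-1, 2/3) means a(u, u) ≥ α ||u||_{H^1}² for every u ∈ H^1_0.
The interval has length L = 5/3, and Poincaré/coercivity depend only on L. Here a(u, u) = ∫(u')² + (5/2)·∫u².
Here c = 5/2 ≥ 1, so a(u,u) = ∫(u')² + c∫u² ≥ ∫(u')² + ∫u² = ||u||_{H^1}², i.e. α = 1 works. No larger α is possible: a(u,u) ≥ α||u||_{H^1}² means (1−α)∫(u')² ≥ (α−c)∫u², and for the modes u_n = sin(nπ(x−x₀)/L) (x₀ the left endpoint) one has ∫u_n²/∫(u_n')² = (L/(nπ))² → 0, so a(u_n,u_n)/||u_n||_{H^1}² → 1. Hence the optimal constant is α = 1.
Therefore α = 1.


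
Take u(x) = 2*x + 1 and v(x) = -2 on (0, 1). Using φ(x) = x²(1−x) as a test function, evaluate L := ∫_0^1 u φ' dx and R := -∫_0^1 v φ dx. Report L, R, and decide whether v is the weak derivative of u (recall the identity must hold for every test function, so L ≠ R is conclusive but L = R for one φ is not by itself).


LHS = -1/6, RHS = 1/6. No, v is not the weak derivative of u.

u(x) = 2*x + 1, classical derivative u'(x) = 2.
φ(x) = x²(1−x), so φ'(x) = x*(2 - 3*x).
Note φ(0) = φ(1) = 0, so the boundary term u·φ vanishes.
LHS = ∫_0^1 u(x) φ'(x) dx = ∫_0^1 (-6*x^3 + x^2 + 2*x) dx. Term by term:
  ∫_0^1 -6*x^3 dx = -3/2;  ∫_0^1 x^2 dx = 1/3;  ∫_0^1 2*x dx = 1.
Sum: -3/2 + 1/3 + 1 = -1/6.
So LHS = -1/6.
∫_0^1 v(x) φ(x) dx = ∫_0^1 (2*x^3 - 2*x^2) dx. Term by term:
  ∫_0^1 2*x^3 dx = 1/2;  ∫_0^1 -2*x^2 dx = -2/3.
Sum: 1/2 − 2/3 = -1/6.
So RHS = -∫_0^1 v(x) φ(x) dx = 1/6.
LHS − RHS = -1/3 ≠ 0, so the identity fails.
(For a valid weak derivative the identity must hold for EVERY test function, in particular this one. The failure shows v is NOT the weak derivative of u.)
Correct weak derivative would be u'(x) = 2.


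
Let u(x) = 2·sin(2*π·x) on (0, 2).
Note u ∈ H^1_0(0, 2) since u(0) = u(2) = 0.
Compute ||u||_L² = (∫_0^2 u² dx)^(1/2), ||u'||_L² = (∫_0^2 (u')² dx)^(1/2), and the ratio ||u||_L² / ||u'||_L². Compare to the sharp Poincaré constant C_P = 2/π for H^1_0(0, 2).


||u||_L² / ||u'||_L² = 1/(2*π) < C_P = 2/π.

u(x) = 2·sin(2*π·x), so u'(x) = 4*π*cos(2*π*x).
Writing u(x) = A·sin(kπx/L) with A = 2 and k = 4, use ∫_0^L sin²(kπx/L) dx = L/2 and ∫_0^L cos²(kπx/L) dx = L/2.
u² = 4·sin²(2*π·x) and (u')² = 16*π^2·cos²(2*π·x), and each of sin², cos² integrates to L/2 = 1 over (0, 2).
∫_0^2 u² dx = 4, so ||u||_L² = 2.
∫_0^2 (u')² dx = 16*π^2, so ||u'||_L² = 4*π.
Ratio ||u||_L² / ||u'||_L² = 1/(2*π).
Sharp Poincaré constant on H^1_0(0, 2) is C_P = L/π = 2/π, achieved by sin(π/2·x).
This is the k = 4 harmonic; the ratio L/(kπ) is strictly less than C_P = L/π, consistent with the sharp inequality ||u||_L² ≤ C_P ||u'||_L².


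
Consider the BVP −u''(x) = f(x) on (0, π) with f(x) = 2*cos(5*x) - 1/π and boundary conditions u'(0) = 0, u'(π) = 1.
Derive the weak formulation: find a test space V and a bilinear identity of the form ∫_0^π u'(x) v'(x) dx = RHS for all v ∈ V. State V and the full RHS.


V = H^1(0, π) (v unrestricted at boundary; u is determined up to an additive constant); weak form: ∫_0^π u'v' dx = ∫_0^π (2*cos(5*x) - 1/π) v dx + v(π) for all v ∈ V.

Multiply both sides by a test function v and integrate from 0 to π:
  ∫_0^π −u''(x) v(x) dx = ∫_0^π f(x) v(x) dx.
Integrate the LHS by parts once:
  ∫_0^π −u'' v dx = −[u'(x) v(x)]_0^π + ∫_0^π u'(x) v'(x) dx.
Thus ∫_0^π u'(x) v'(x) dx = ∫_0^π f(x) v(x) dx + [u'(x) v(x)]_0^π.
Choose V so that boundary terms are either known or forced to vanish.
u has inhomogeneous Neumann u'(0) = 0, u'(π) = 1. [u' v]_0^π = (1)·v(π) − (0)·v(0) = v(π). Take V = H^1(0, π); boundary term becomes part of RHS.
Weak formulation: find u (satisfying any essential BC) such that ∫_0^π u'(x) v'(x) dx = ∫_0^π f v dx + v(π) for all v ∈ V (Neumann data are natural BCs: they enter the RHS as boundary terms).
Substituting f(x) = 2*cos(5*x) - 1/π, the right-hand side is ∫_0^π (2*cos(5*x) - 1/π) v dx + v(π).
Compatibility check (pure Neumann): taking v ≡ 1 ∈ V gives 0 = ∫_0^π f dx + (1) − (0), i.e. ∫_0^π f dx must equal u'(0) − u'(π) = -1. Indeed ∫_0^π (2*cos(5*x) - 1/π) dx = -1, so the data are compatible. The solution is then unique only up to an additive constant (fix it e.g. by requiring ∫_0^π u dx = 0).


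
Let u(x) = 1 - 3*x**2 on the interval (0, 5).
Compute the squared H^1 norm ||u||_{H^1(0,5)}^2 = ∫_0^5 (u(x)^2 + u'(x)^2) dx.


||u||_{H^1}^2 = 6880

The H^1 norm (squared) on an interval (0, L) is
  ||u||_{H^1}^2 = ∫_0^L u(x)^2 dx + ∫_0^L u'(x)^2 dx.
Compute u'(x) = -6*x.
Then u(x)^2 = 9*x**4 - 6*x**2 + 1 and u'(x)^2 = 36*x**2.
Integrate each monomial from 0 to 5 using ∫_0^5 c·x^n dx = c·5^(n+1)/(n+1):
  ∫_0^5 u(x)^2 dx = ∫_0^5 (9*x^4 - 6*x^2 + 1) dx. Term by term:
    ∫_0^5 9*x^4 dx = 5625;  ∫_0^5 -6*x^2 dx = -250;  ∫_0^5 1 dx = 5.
  Sum: 5625 − 250 + 5 = 5380.
  ∫_0^5 u'(x)^2 dx = ∫_0^5 (36*x^2) dx. Term by term:
    ∫_0^5 36*x^2 dx = 1500.
Adding: ||u||_{H^1}^2 = 5380 + 1500 = 6880.


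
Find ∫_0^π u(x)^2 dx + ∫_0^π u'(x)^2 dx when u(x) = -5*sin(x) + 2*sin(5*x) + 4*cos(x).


||u||_{H^1(0,π)}^2 = 93*π

u'(x) = -4*sin(x) - 5*cos(x) + 10*cos(5*x).
Expand u² and (u')² and integrate term by term on (0, π), using: for integers n ≥ 1, ∫_0^π sin²(nx) dx = ∫_0^π cos²(nx) dx = π/2; for n ≠ n', ∫_0^π sin(nx)sin(n'x) dx = ∫_0^π cos(nx)cos(n'x) dx = 0; and by product-to-sum, ∫_0^π sin(nx)cos(n'x) dx = ½∫_0^π [sin((n+n')x) + sin((n−n')x)] dx, which is 0 when n+n' is even and 2n/(n²−n'²) when n+n' is odd (it need not vanish on (0, π)).
  u² squared terms: (-5)²·∫sin(x)² dx = 25·π/2 = 25*π/2;  (2)²·∫sin(5x)² dx = 4·π/2 = 2*π;  (4)²·∫cos(x)² dx = 16·π/2 = 8*π.
  u² cross terms: 2·(-5)·(2)·∫sin(x)·sin(5x) dx = -20·(0) = 0;  2·(-5)·(4)·∫sin(x)·cos(x) dx = -40·(0) = 0;  2·(2)·(4)·∫sin(5x)·cos(x) dx = 16·(0) = 0.
  So ∫_0^π u² dx = 25*π/2 + 2*π + 8*π + 0 + 0 + 0 = 45*π/2.
  (u')² squared terms: (-5)²·∫cos(x)² dx = 25·π/2 = 25*π/2;  (-4)²·∫sin(x)² dx = 16·π/2 = 8*π;  (10)²·∫cos(5x)² dx = 100·π/2 = 50*π.
  (u')² cross terms: 2·(-5)·(-4)·∫cos(x)·sin(x) dx = 40·(0) = 0;  2·(-5)·(10)·∫cos(x)·cos(5x) dx = -100·(0) = 0;  2·(-4)·(10)·∫sin(x)·cos(5x) dx = -80·(0) = 0.
  So ∫_0^π (u')² dx = 25*π/2 + 8*π + 50*π + 0 + 0 + 0 = 141*π/2.
||u||_{H^1}^2 = (45*π/2) + (141*π/2) = 93*π.


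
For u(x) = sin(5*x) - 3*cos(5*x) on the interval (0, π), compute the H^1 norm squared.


||u||_{H^1(0,π)}^2 = 130*π

u'(x) = 15*sin(5*x) + 5*cos(5*x).
Expand u² and (u')² and integrate term by term on (0, π), using: for integers n ≥ 1, ∫_0^π sin²(nx) dx = ∫_0^π cos²(nx) dx = π/2; for n ≠ n', ∫_0^π sin(nx)sin(n'x) dx = ∫_0^π cos(nx)cos(n'x) dx = 0; and by product-to-sum, ∫_0^π sin(nx)cos(n'x) dx = ½∫_0^π [sin((n+n')x) + sin((n−n')x)] dx, which is 0 when n+n' is even and 2n/(n²−n'²) when n+n' is odd (it need not vanish on (0, π)).
  u² squared terms: (-3)²·∫cos(5x)² dx = 9·π/2 = 9*π/2;  (1)²·∫sin(5x)² dx = 1·π/2 = π/2.
  u² cross terms: 2·(-3)·(1)·∫cos(5x)·sin(5x) dx = -6·(0) = 0.
  So ∫_0^π u² dx = 9*π/2 + π/2 + 0 = 5*π.
  (u')² squared terms: (5)²·∫cos(5x)² dx = 25·π/2 = 25*π/2;  (15)²·∫sin(5x)² dx = 225·π/2 = 225*π/2.
  (u')² cross terms: 2·(5)·(15)·∫cos(5x)·sin(5x) dx = 150·(0) = 0.
  So ∫_0^π (u')² dx = 25*π/2 + 225*π/2 + 0 = 125*π.
||u||_{H^1}^2 = (5*π) + (125*π) = 130*π.


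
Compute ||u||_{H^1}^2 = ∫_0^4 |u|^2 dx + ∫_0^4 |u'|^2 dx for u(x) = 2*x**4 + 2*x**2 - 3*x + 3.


||u||_{H^1}^2 = 18264136/63

The H^1 norm (squared) on an interval (0, L) is
  ||u||_{H^1}^2 = ∫_0^L u(x)^2 dx + ∫_0^L u'(x)^2 dx.
Compute u'(x) = 8*x**3 + 4*x - 3.
Then u(x)^2 = 4*x**8 + 8*x**6 - 12*x**5 + 16*x**4 - 12*x**3 + 21*x**2 - 18*x + 9 and u'(x)^2 = 64*x**6 + 64*x**4 - 48*x**3 + 16*x**2 - 24*x + 9.
Integrate each monomial from 0 to 4 using ∫_0^4 c·x^n dx = c·4^(n+1)/(n+1):
  ∫_0^4 u(x)^2 dx = ∫_0^4 (4*x^8 + 8*x^6 - 12*x^5 + 16*x^4 - 12*x^3 + 21*x^2 - 18*x + 9) dx. Term by term:
    ∫_0^4 4*x^8 dx = 1048576/9;  ∫_0^4 8*x^6 dx = 131072/7;  ∫_0^4 -12*x^5 dx = -8192;
    ∫_0^4 16*x^4 dx = 16384/5;  ∫_0^4 -12*x^3 dx = -768;  ∫_0^4 21*x^2 dx = 448;
    ∫_0^4 -18*x dx = -144;  ∫_0^4 9 dx = 36.
  Sum: 1048576/9 + 131072/7 − 8192 + 16384/5 − 768 + 448 − 144 + 36 = 40915292/315.
  ∫_0^4 u'(x)^2 dx = ∫_0^4 (64*x^6 + 64*x^4 - 48*x^3 + 16*x^2 - 24*x + 9) dx. Term by term:
    ∫_0^4 64*x^6 dx = 1048576/7;  ∫_0^4 64*x^4 dx = 65536/5;  ∫_0^4 -48*x^3 dx = -3072;
    ∫_0^4 16*x^2 dx = 1024/3;  ∫_0^4 -24*x dx = -192;  ∫_0^4 9 dx = 36.
  Sum: 1048576/7 + 65536/5 − 3072 + 1024/3 − 192 + 36 = 16801796/105.
Adding: ||u||_{H^1}^2 = 40915292/315 + 16801796/105 = 18264136/63.


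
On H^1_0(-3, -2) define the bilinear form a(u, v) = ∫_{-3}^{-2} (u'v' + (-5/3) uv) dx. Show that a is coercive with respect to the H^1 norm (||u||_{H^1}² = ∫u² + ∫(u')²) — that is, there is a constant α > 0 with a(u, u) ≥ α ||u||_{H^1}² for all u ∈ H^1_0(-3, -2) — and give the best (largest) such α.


α = (-5/3 + π^2)/(1 + π^2)

Coercivity of a(·,·) on H^1_0(-3, -2) means a(u, u) ≥ α ||u||_{H^1}² for every u ∈ H^1_0.
The interval has length L = 1, and Poincaré/coercivity depend only on L. Here a(u, u) = ∫(u')² + (-5/3)·∫u².
Here c = -5/3 < 0 with |c| < (π/L)² = π^2, so coercivity still holds. The condition a(u,u) ≥ α||u||_{H^1}² reads (1−α)∫(u')² ≥ (α−c)∫u². Any admissible α is ≤ 1 (rapidly oscillating u have ∫u²/∫(u')² → 0), and α = 1 would force 0 ≥ (1−c)∫u², impossible since c < 1; so 1−α > 0. By the sharp Poincaré inequality on H^1_0 of an interval of length L, ∫(u')² ≥ (π/L)²∫u² with equality for the first sine mode sin(π(x−x₀)/L) (x₀ the left endpoint), so the inequality holds for all u iff (1−α)(π/L)² ≥ α − c, i.e. α ≤ ((π/L)² + c)/((π/L)² + 1) = (1 + c(L/π)²)/(1 + (L/π)²). (Direct route, valid since c ≤ 0: Poincaré gives c∫u² ≥ c(L/π)²∫(u')², so a(u,u) ≥ (1 + c(L/π)²)∫(u')², while ||u||_{H^1}² ≤ (1 + (L/π)²)∫(u')²; dividing yields the same α.) With (π/L)² = π^2 and c = -5/3, the largest admissible constant is α = ((π/L)² + c)/((π/L)² + 1).
Simplifying, α = (-5/3 + π^2)/(1 + π^2).


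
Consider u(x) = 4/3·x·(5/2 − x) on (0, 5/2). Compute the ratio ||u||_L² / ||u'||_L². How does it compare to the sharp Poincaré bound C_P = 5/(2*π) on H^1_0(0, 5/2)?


||u||_L² / ||u'||_L² = sqrt(10)/4 < C_P = 5/(2*π).

u(x) = 4/3·x·(5/2 − x), so u'(x) = 10/3 - 8*x/3.
u(x) = 4/3·x·(5/2 − x) vanishes at x = 0 and x = 5/2, so u ∈ H^1_0(0, 5/2). Differentiate via the product rule and integrate the resulting polynomials term by term.
  ∫_0^5/2 u² dx = ∫_0^5/2 (16*x^4/9 - 80*x^3/9 + 100*x^2/9) dx. Term by term:
    ∫_0^5/2 16*x^4/9 dx = 625/18;  ∫_0^5/2 -80*x^3/9 dx = -3125/36;  ∫_0^5/2 100*x^2/9 dx = 3125/54.
  Sum: 625/18 − 3125/36 + 3125/54 = 625/108.
  ∫_0^5/2 (u')² dx = ∫_0^5/2 (64*x^2/9 - 160*x/9 + 100/9) dx. Term by term:
    ∫_0^5/2 64*x^2/9 dx = 1000/27;  ∫_0^5/2 -160*x/9 dx = -500/9;  ∫_0^5/2 100/9 dx = 250/9.
  Sum: 1000/27 − 500/9 + 250/9 = 250/27.
∫_0^5/2 u² dx = 625/108, so ||u||_L² = 25*sqrt(3)/18.
∫_0^5/2 (u')² dx = 250/27, so ||u'||_L² = 5*sqrt(30)/9.
Ratio ||u||_L² / ||u'||_L² = sqrt(10)/4.
Sharp Poincaré constant on H^1_0(0, 5/2) is C_P = L/π = 5/(2*π), achieved by sin(2*π/5·x).
A polynomial bump cannot attain the sharp Poincaré constant (only the first sine eigenfunction does), so the ratio is strictly less than C_P, consistent with ||u||_L² ≤ C_P ||u'||_L².


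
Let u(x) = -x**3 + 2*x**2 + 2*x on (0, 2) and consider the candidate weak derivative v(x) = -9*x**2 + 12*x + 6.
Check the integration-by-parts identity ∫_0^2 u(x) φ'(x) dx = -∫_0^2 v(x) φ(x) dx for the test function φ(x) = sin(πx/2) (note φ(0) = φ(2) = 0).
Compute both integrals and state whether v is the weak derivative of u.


LHS = -96/π^3, RHS = -288/π^3. No, v is not the weak derivative of u.

u(x) = -x**3 + 2*x**2 + 2*x, classical derivative u'(x) = -3*x**2 + 4*x + 2.
φ(x) = sin(πx/2), so φ'(x) = π*cos(π*x/2)/2.
Note φ(0) = φ(2) = 0, so the boundary term u·φ vanishes.
LHS = ∫_0^2 u(x) φ'(x) dx = ∫_0^2 (-π*x^3*cos(π*x/2)/2 + π*x^2*cos(π*x/2) + π*x*cos(π*x/2)) dx. Term by term:
  ∫_0^2 π*x*cos(π*x/2) dx = -8/π;  ∫_0^2 π*x^2*cos(π*x/2) dx = -16/π;  ∫_0^2 -π*x^3*cos(π*x/2)/2 dx = -96/π^3 + 24/π.
Sum: -8/π − 16/π + -96/π^3 + 24/π = -96/π^3.
So LHS = -96/π^3.
∫_0^2 v(x) φ(x) dx = ∫_0^2 (-9*x^2*sin(π*x/2) + 12*x*sin(π*x/2) + 6*sin(π*x/2)) dx. Term by term:
  ∫_0^2 6*sin(π*x/2) dx = 24/π;  ∫_0^2 -9*x^2*sin(π*x/2) dx = -72/π + 288/π^3;  ∫_0^2 12*x*sin(π*x/2) dx = 48/π.
Sum: 24/π + -72/π + 288/π^3 + 48/π = 288/π^3.
So RHS = -∫_0^2 v(x) φ(x) dx = -288/π^3.
LHS − RHS = 192/π^3 ≠ 0, so the identity fails.
(For a valid weak derivative the identity must hold for EVERY test function, in particular this one. The failure shows v is NOT the weak derivative of u.)
Correct weak derivative would be u'(x) = -3*x**2 + 4*x + 2.


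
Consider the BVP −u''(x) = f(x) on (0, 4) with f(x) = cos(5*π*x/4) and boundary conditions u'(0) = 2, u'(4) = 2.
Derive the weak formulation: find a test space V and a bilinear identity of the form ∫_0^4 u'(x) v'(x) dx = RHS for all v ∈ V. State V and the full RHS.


V = H^1(0, 4) (v unrestricted at boundary; u is determined up to an additive constant); weak form: ∫_0^4 u'v' dx = ∫_0^4 (cos(5*π*x/4)) v dx + 2·v(4) − 2·v(0) for all v ∈ V.

Multiply both sides by a test function v and integrate from 0 to 4:
  ∫_0^4 −u''(x) v(x) dx = ∫_0^4 f(x) v(x) dx.
Integrate the LHS by parts once:
  ∫_0^4 −u'' v dx = −[u'(x) v(x)]_0^4 + ∫_0^4 u'(x) v'(x) dx.
Thus ∫_0^4 u'(x) v'(x) dx = ∫_0^4 f(x) v(x) dx + [u'(x) v(x)]_0^4.
Choose V so that boundary terms are either known or forced to vanish.
u has inhomogeneous Neumann u'(0) = 2, u'(4) = 2. [u' v]_0^4 = (2)·v(4) − (2)·v(0) = 2·v(4) − 2·v(0). Take V = H^1(0, 4); boundary term becomes part of RHS.
Weak formulation: find u (satisfying any essential BC) such that ∫_0^4 u'(x) v'(x) dx = ∫_0^4 f v dx + 2·v(4) − 2·v(0) for all v ∈ V (Neumann data are natural BCs: they enter the RHS as boundary terms).
Substituting f(x) = cos(5*π*x/4), the right-hand side is ∫_0^4 (cos(5*π*x/4)) v dx + 2·v(4) − 2·v(0).
Compatibility check (pure Neumann): taking v ≡ 1 ∈ V gives 0 = ∫_0^4 f dx + (2) − (2), i.e. ∫_0^4 f dx must equal u'(0) − u'(4) = 0. Indeed ∫_0^4 (cos(5*π*x/4)) dx = 0, so the data are compatible. The solution is then unique only up to an additive constant (fix it e.g. by requiring ∫_0^4 u dx = 0).


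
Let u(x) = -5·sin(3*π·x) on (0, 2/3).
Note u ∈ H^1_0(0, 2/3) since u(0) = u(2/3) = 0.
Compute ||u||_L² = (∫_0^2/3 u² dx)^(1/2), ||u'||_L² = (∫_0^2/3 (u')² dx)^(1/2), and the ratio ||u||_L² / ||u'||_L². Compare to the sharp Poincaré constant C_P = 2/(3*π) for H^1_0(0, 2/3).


||u||_L² / ||u'||_L² = 1/(3*π) < C_P = 2/(3*π).

u(x) = -5·sin(3*π·x), so u'(x) = -15*π*cos(3*π*x).
Writing u(x) = A·sin(kπx/L) with A = -5 and k = 2, use ∫_0^L sin²(kπx/L) dx = L/2 and ∫_0^L cos²(kπx/L) dx = L/2.
u² = 25·sin²(3*π·x) and (u')² = 225*π^2·cos²(3*π·x), and each of sin², cos² integrates to L/2 = 1/3 over (0, 2/3).
∫_0^2/3 u² dx = 25/3, so ||u||_L² = 5*sqrt(3)/3.
∫_0^2/3 (u')² dx = 75*π^2, so ||u'||_L² = 5*sqrt(3)*π.
Ratio ||u||_L² / ||u'||_L² = 1/(3*π).
Sharp Poincaré constant on H^1_0(0, 2/3) is C_P = L/π = 2/(3*π), achieved by sin(3*π/2·x).
This is the k = 2 harmonic; the ratio L/(kπ) is strictly less than C_P = L/π, consistent with the sharp inequality ||u||_L² ≤ C_P ||u'||_L².


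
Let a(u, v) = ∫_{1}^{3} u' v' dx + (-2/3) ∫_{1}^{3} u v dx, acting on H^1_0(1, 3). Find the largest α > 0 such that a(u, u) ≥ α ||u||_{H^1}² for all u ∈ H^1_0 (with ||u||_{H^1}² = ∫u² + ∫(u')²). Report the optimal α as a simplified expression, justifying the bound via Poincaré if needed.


α = (-8/3 + π^2)/(4 + π^2)

Coercivity of a(·,·) on H^1_0(1, 3) means a(u, u) ≥ α ||u||_{H^1}² for every u ∈ H^1_0.
The interval has length L = 2, and Poincaré/coercivity depend only on L. Here a(u, u) = ∫(u')² + (-2/3)·∫u².
Here c = -2/3 < 0 with |c| < (π/L)² = π^2/4, so coercivity still holds. The condition a(u,u) ≥ α||u||_{H^1}² reads (1−α)∫(u')² ≥ (α−c)∫u². Any admissible α is ≤ 1 (rapidly oscillating u have ∫u²/∫(u')² → 0), and α = 1 would force 0 ≥ (1−c)∫u², impossible since c < 1; so 1−α > 0. By the sharp Poincaré inequality on H^1_0 of an interval of length L, ∫(u')² ≥ (π/L)²∫u² with equality for the first sine mode sin(π(x−x₀)/L) (x₀ the left endpoint), so the inequality holds for all u iff (1−α)(π/L)² ≥ α − c, i.e. α ≤ ((π/L)² + c)/((π/L)² + 1) = (1 + c(L/π)²)/(1 + (L/π)²). (Direct route, valid since c ≤ 0: Poincaré gives c∫u² ≥ c(L/π)²∫(u')², so a(u,u) ≥ (1 + c(L/π)²)∫(u')², while ||u||_{H^1}² ≤ (1 + (L/π)²)∫(u')²; dividing yields the same α.) With (π/L)² = π^2/4 and c = -2/3, the largest admissible constant is α = ((π/L)² + c)/((π/L)² + 1).
Simplifying, α = (-8/3 + π^2)/(4 + π^2).


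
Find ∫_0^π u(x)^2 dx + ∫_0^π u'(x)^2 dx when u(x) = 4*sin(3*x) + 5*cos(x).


||u||_{H^1(0,π)}^2 = 105*π

u'(x) = -5*sin(x) + 12*cos(3*x).
Expand u² and (u')² and integrate term by term on (0, π), using: for integers n ≥ 1, ∫_0^π sin²(nx) dx = ∫_0^π cos²(nx) dx = π/2; for n ≠ n', ∫_0^π sin(nx)sin(n'x) dx = ∫_0^π cos(nx)cos(n'x) dx = 0; and by product-to-sum, ∫_0^π sin(nx)cos(n'x) dx = ½∫_0^π [sin((n+n')x) + sin((n−n')x)] dx, which is 0 when n+n' is even and 2n/(n²−n'²) when n+n' is odd (it need not vanish on (0, π)).
  u² squared terms: (4)²·∫sin(3x)² dx = 16·π/2 = 8*π;  (5)²·∫cos(x)² dx = 25·π/2 = 25*π/2.
  u² cross terms: 2·(4)·(5)·∫sin(3x)·cos(x) dx = 40·(0) = 0.
  So ∫_0^π u² dx = 8*π + 25*π/2 + 0 = 41*π/2.
  (u')² squared terms: (-5)²·∫sin(x)² dx = 25·π/2 = 25*π/2;  (12)²·∫cos(3x)² dx = 144·π/2 = 72*π.
  (u')² cross terms: 2·(-5)·(12)·∫sin(x)·cos(3x) dx = -120·(0) = 0.
  So ∫_0^π (u')² dx = 25*π/2 + 72*π + 0 = 169*π/2.
||u||_{H^1}^2 = (41*π/2) + (169*π/2) = 105*π.


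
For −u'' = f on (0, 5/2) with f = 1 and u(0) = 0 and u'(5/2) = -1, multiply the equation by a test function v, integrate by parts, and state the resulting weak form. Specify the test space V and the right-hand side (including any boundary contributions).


V = {v ∈ H^1(0, 5/2) : v(0) = 0} (test functions vanish at x = 0 where u is specified); weak form: ∫_0^5/2 u'v' dx = ∫_0^5/2 (1) v dx − v(5/2) for all v ∈ V.

Multiply both sides by a test function v and integrate from 0 to 5/2:
  ∫_0^5/2 −u''(x) v(x) dx = ∫_0^5/2 f(x) v(x) dx.
Integrate the LHS by parts once:
  ∫_0^5/2 −u'' v dx = −[u'(x) v(x)]_0^5/2 + ∫_0^5/2 u'(x) v'(x) dx.
Thus ∫_0^5/2 u'(x) v'(x) dx = ∫_0^5/2 f(x) v(x) dx + [u'(x) v(x)]_0^5/2.
Choose V so that boundary terms are either known or forced to vanish.
Mixed BC: u(0) = 0 (Dirichlet) and u'(5/2) = -1 (Neumann). Define V = {v ∈ H^1(0, 5/2) : v(0) = 0}. Then [u' v]_0^5/2 = u'(5/2)·v(5/2) − u'(0)·0 = − v(5/2).
Weak formulation: find u (satisfying any essential BC) such that ∫_0^5/2 u'(x) v'(x) dx = ∫_0^5/2 f v dx − v(5/2) for all v ∈ V (Dirichlet at 0 absorbed into V; Neumann datum at x = 5/2 contributes the boundary term).
Substituting f(x) = 1, the right-hand side is ∫_0^5/2 (1) v dx − v(5/2).


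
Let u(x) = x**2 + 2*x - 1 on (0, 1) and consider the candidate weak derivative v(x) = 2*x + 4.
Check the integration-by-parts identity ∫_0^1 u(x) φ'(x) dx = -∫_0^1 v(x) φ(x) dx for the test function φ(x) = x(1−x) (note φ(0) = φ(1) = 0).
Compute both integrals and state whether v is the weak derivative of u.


LHS = -1/2, RHS = -5/6. No, v is not the weak derivative of u.

u(x) = x**2 + 2*x - 1, classical derivative u'(x) = 2*x + 2.
φ(x) = x(1−x), so φ'(x) = 1 - 2*x.
Note φ(0) = φ(1) = 0, so the boundary term u·φ vanishes.
LHS = ∫_0^1 u(x) φ'(x) dx = ∫_0^1 (-2*x^3 - 3*x^2 + 4*x - 1) dx. Term by term:
  ∫_0^1 -2*x^3 dx = -1/2;  ∫_0^1 -3*x^2 dx = -1;  ∫_0^1 4*x dx = 2;
  ∫_0^1 -1 dx = -1.
Sum: -1/2 − 1 + 2 − 1 = -1/2.
So LHS = -1/2.
∫_0^1 v(x) φ(x) dx = ∫_0^1 (-2*x^3 - 2*x^2 + 4*x) dx. Term by term:
  ∫_0^1 -2*x^3 dx = -1/2;  ∫_0^1 -2*x^2 dx = -2/3;  ∫_0^1 4*x dx = 2.
Sum: -1/2 − 2/3 + 2 = 5/6.
So RHS = -∫_0^1 v(x) φ(x) dx = -5/6.
LHS − RHS = 1/3 ≠ 0, so the identity fails.
(For a valid weak derivative the identity must hold for EVERY test function, in particular this one. The failure shows v is NOT the weak derivative of u.)
Correct weak derivative would be u'(x) = 2*x + 2.


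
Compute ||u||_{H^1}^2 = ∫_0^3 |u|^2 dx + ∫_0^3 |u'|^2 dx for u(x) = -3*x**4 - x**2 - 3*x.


||u||_{H^1}^2 = 5102523/70

The H^1 norm (squared) on an interval (0, L) is
  ||u||_{H^1}^2 = ∫_0^L u(x)^2 dx + ∫_0^L u'(x)^2 dx.
Compute u'(x) = -12*x**3 - 2*x - 3.
Then u(x)^2 = 9*x**8 + 6*x**6 + 18*x**5 + x**4 + 6*x**3 + 9*x**2 and u'(x)^2 = 144*x**6 + 48*x**4 + 72*x**3 + 4*x**2 + 12*x + 9.
Integrate each monomial from 0 to 3 using ∫_0^3 c·x^n dx = c·3^(n+1)/(n+1):
  ∫_0^3 u(x)^2 dx = ∫_0^3 (9*x^8 + 6*x^6 + 18*x^5 + x^4 + 6*x^3 + 9*x^2) dx. Term by term:
    ∫_0^3 9*x^8 dx = 19683;  ∫_0^3 6*x^6 dx = 13122/7;  ∫_0^3 18*x^5 dx = 2187;
    ∫_0^3 x^4 dx = 243/5;  ∫_0^3 6*x^3 dx = 243/2;  ∫_0^3 9*x^2 dx = 81.
  Sum: 19683 + 13122/7 + 2187 + 243/5 + 243/2 + 81 = 1679697/70.
  ∫_0^3 u'(x)^2 dx = ∫_0^3 (144*x^6 + 48*x^4 + 72*x^3 + 4*x^2 + 12*x + 9) dx. Term by term:
    ∫_0^3 144*x^6 dx = 314928/7;  ∫_0^3 48*x^4 dx = 11664/5;  ∫_0^3 72*x^3 dx = 1458;
    ∫_0^3 4*x^2 dx = 36;  ∫_0^3 12*x dx = 54;  ∫_0^3 9 dx = 27.
  Sum: 314928/7 + 11664/5 + 1458 + 36 + 54 + 27 = 1711413/35.
Adding: ||u||_{H^1}^2 = 1679697/70 + 1711413/35 = 5102523/70.


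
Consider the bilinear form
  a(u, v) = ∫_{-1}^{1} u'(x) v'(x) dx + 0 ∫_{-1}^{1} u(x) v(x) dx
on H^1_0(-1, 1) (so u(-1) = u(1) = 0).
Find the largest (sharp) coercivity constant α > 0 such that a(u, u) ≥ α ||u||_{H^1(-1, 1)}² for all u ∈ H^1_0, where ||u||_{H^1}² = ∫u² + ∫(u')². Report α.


α = π^2/(4 + π^2)

Coercivity of a(·,·) on H^1_0(-1, 1) means a(u, u) ≥ α ||u||_{H^1}² for every u ∈ H^1_0.
The interval has length L = 2, and Poincaré/coercivity depend only on L. Here a(u, u) = ∫(u')² + (0)·∫u².
Here c = 0, so a(u,u) = ∫(u')² alone. The condition a(u,u) ≥ α||u||_{H^1}² reads (1−α)∫(u')² ≥ (α−c)∫u². Any admissible α is ≤ 1 (rapidly oscillating u have ∫u²/∫(u')² → 0), and α = 1 would force 0 ≥ (1−c)∫u², impossible since c < 1; so 1−α > 0. By the sharp Poincaré inequality on H^1_0 of an interval of length L, ∫(u')² ≥ (π/L)²∫u² with equality for the first sine mode sin(π(x−x₀)/L) (x₀ the left endpoint), so the inequality holds for all u iff (1−α)(π/L)² ≥ α − c, i.e. α ≤ ((π/L)² + c)/((π/L)² + 1) = (1 + c(L/π)²)/(1 + (L/π)²). (Direct route, valid since c ≤ 0: Poincaré gives c∫u² ≥ c(L/π)²∫(u')², so a(u,u) ≥ (1 + c(L/π)²)∫(u')², while ||u||_{H^1}² ≤ (1 + (L/π)²)∫(u')²; dividing yields the same α.) With (π/L)² = π^2/4 and c = 0, the largest admissible constant is α = ((π/L)² + c)/((π/L)² + 1).
Simplifying, α = π^2/(4 + π^2).


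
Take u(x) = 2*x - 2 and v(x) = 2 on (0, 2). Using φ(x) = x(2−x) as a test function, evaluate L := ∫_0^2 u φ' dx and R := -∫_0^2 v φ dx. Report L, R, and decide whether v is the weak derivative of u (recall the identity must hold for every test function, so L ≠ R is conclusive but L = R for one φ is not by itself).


LHS = -8/3, RHS = -8/3. Yes, v = u' weakly.

u(x) = 2*x - 2, classical derivative u'(x) = 2.
φ(x) = x(2−x), so φ'(x) = 2 - 2*x.
Note φ(0) = φ(2) = 0, so the boundary term u·φ vanishes.
LHS = ∫_0^2 u(x) φ'(x) dx = ∫_0^2 (-4*x^2 + 8*x - 4) dx. Term by term:
  ∫_0^2 -4*x^2 dx = -32/3;  ∫_0^2 8*x dx = 16;  ∫_0^2 -4 dx = -8.
Sum: -32/3 + 16 − 8 = -8/3.
So LHS = -8/3.
∫_0^2 v(x) φ(x) dx = ∫_0^2 (-2*x^2 + 4*x) dx. Term by term:
  ∫_0^2 -2*x^2 dx = -16/3;  ∫_0^2 4*x dx = 8.
Sum: -16/3 + 8 = 8/3.
So RHS = -∫_0^2 v(x) φ(x) dx = -8/3.
LHS = RHS, so the identity holds for this test φ.
Moreover u is smooth here and v(x) = u'(x) = 2 pointwise, so the identity holds for every test function. Hence v is the weak derivative of u.


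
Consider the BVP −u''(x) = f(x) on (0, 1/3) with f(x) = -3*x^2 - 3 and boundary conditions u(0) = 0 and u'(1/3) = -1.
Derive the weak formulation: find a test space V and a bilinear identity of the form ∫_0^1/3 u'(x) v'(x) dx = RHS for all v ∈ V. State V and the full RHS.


V = {v ∈ H^1(0, 1/3) : v(0) = 0} (test functions vanish at x = 0 where u is specified); weak form: ∫_0^1/3 u'v' dx = ∫_0^1/3 (-3*x^2 - 3) v dx − v(1/3) for all v ∈ V.

Multiply both sides by a test function v and integrate from 0 to 1/3:
  ∫_0^1/3 −u''(x) v(x) dx = ∫_0^1/3 f(x) v(x) dx.
Integrate the LHS by parts once:
  ∫_0^1/3 −u'' v dx = −[u'(x) v(x)]_0^1/3 + ∫_0^1/3 u'(x) v'(x) dx.
Thus ∫_0^1/3 u'(x) v'(x) dx = ∫_0^1/3 f(x) v(x) dx + [u'(x) v(x)]_0^1/3.
Choose V so that boundary terms are either known or forced to vanish.
Mixed BC: u(0) = 0 (Dirichlet) and u'(1/3) = -1 (Neumann). Define V = {v ∈ H^1(0, 1/3) : v(0) = 0}. Then [u' v]_0^1/3 = u'(1/3)·v(1/3) − u'(0)·0 = − v(1/3).
Weak formulation: find u (satisfying any essential BC) such that ∫_0^1/3 u'(x) v'(x) dx = ∫_0^1/3 f v dx − v(1/3) for all v ∈ V (Dirichlet at 0 absorbed into V; Neumann datum at x = 1/3 contributes the boundary term).
Substituting f(x) = -3*x^2 - 3, the right-hand side is ∫_0^1/3 (-3*x^2 - 3) v dx − v(1/3).


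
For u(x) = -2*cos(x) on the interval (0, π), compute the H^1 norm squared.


||u||_{H^1(0,π)}^2 = 4*π

u'(x) = 2*sin(x).
Expand u² and (u')² and integrate term by term on (0, π), using: for integers n ≥ 1, ∫_0^π sin²(nx) dx = ∫_0^π cos²(nx) dx = π/2; for n ≠ n', ∫_0^π sin(nx)sin(n'x) dx = ∫_0^π cos(nx)cos(n'x) dx = 0; and by product-to-sum, ∫_0^π sin(nx)cos(n'x) dx = ½∫_0^π [sin((n+n')x) + sin((n−n')x)] dx, which is 0 when n+n' is even and 2n/(n²−n'²) when n+n' is odd (it need not vanish on (0, π)).
  u² squared terms: (-2)²·∫cos(x)² dx = 4·π/2 = 2*π.
  So ∫_0^π u² dx = 2*π.
  (u')² squared terms: (2)²·∫sin(x)² dx = 4·π/2 = 2*π.
  So ∫_0^π (u')² dx = 2*π.
||u||_{H^1}^2 = (2*π) + (2*π) = 4*π.


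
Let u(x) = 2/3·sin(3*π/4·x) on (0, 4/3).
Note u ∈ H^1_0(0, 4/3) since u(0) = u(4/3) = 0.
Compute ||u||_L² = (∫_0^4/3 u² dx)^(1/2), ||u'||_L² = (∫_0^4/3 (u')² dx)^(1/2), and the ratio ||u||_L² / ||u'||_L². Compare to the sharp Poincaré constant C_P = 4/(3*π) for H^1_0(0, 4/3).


||u||_L² / ||u'||_L² = 4/(3*π) = C_P.

u(x) = 2/3·sin(3*π/4·x), so u'(x) = π*cos(3*π*x/4)/2.
Writing u(x) = A·sin(kπx/L) with A = 2/3 and k = 1, use ∫_0^L sin²(kπx/L) dx = L/2 and ∫_0^L cos²(kπx/L) dx = L/2.
u² = 4/9·sin²(3*π/4·x) and (u')² = π^2/4·cos²(3*π/4·x), and each of sin², cos² integrates to L/2 = 2/3 over (0, 4/3).
∫_0^4/3 u² dx = 8/27, so ||u||_L² = 2*sqrt(6)/9.
∫_0^4/3 (u')² dx = π^2/6, so ||u'||_L² = sqrt(6)*π/6.
Ratio ||u||_L² / ||u'||_L² = 4/(3*π).
Sharp Poincaré constant on H^1_0(0, 4/3) is C_P = L/π = 4/(3*π), achieved by sin(3*π/4·x).
This is the k = 1 eigenfunction (up to amplitude), so the ratio equals the sharp Poincaré constant exactly.


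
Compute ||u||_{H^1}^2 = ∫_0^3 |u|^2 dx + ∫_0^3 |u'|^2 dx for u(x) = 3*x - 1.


||u||_{H^1}^2 = 84

The H^1 norm (squared) on an interval (0, L) is
  ||u||_{H^1}^2 = ∫_0^L u(x)^2 dx + ∫_0^L u'(x)^2 dx.
Compute u'(x) = 3.
Then u(x)^2 = 9*x**2 - 6*x + 1 and u'(x)^2 = 9.
Integrate each monomial from 0 to 3 using ∫_0^3 c·x^n dx = c·3^(n+1)/(n+1):
  ∫_0^3 u(x)^2 dx = ∫_0^3 (9*x^2 - 6*x + 1) dx. Term by term:
    ∫_0^3 9*x^2 dx = 81;  ∫_0^3 -6*x dx = -27;  ∫_0^3 1 dx = 3.
  Sum: 81 − 27 + 3 = 57.
  ∫_0^3 u'(x)^2 dx = ∫_0^3 (9) dx. Term by term:
    ∫_0^3 9 dx = 27.
Adding: ||u||_{H^1}^2 = 57 + 27 = 84.


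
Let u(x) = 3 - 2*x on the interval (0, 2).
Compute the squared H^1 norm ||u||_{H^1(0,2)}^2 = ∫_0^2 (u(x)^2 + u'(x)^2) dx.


||u||_{H^1}^2 = 38/3

The H^1 norm (squared) on an interval (0, L) is
  ||u||_{H^1}^2 = ∫_0^L u(x)^2 dx + ∫_0^L u'(x)^2 dx.
Compute u'(x) = -2.
Then u(x)^2 = 4*x**2 - 12*x + 9 and u'(x)^2 = 4.
Integrate each monomial from 0 to 2 using ∫_0^2 c·x^n dx = c·2^(n+1)/(n+1):
  ∫_0^2 u(x)^2 dx = ∫_0^2 (4*x^2 - 12*x + 9) dx. Term by term:
    ∫_0^2 4*x^2 dx = 32/3;  ∫_0^2 -12*x dx = -24;  ∫_0^2 9 dx = 18.
  Sum: 32/3 − 24 + 18 = 14/3.
  ∫_0^2 u'(x)^2 dx = ∫_0^2 (4) dx. Term by term:
    ∫_0^2 4 dx = 8.
Adding: ||u||_{H^1}^2 = 14/3 + 8 = 38/3.


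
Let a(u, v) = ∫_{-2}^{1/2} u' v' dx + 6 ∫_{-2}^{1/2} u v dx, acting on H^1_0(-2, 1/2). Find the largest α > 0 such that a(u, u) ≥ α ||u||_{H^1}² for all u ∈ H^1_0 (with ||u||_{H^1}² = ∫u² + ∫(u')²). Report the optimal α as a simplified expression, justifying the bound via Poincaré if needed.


α = 1

Coercivity of a(·,·) on H^1_0(-2, 1/2) means a(u, u) ≥ α ||u||_{H^1}² for every u ∈ H^1_0.
The interval has length L = 5/2, and Poincaré/coercivity depend only on L. Here a(u, u) = ∫(u')² + (6)·∫u².
Here c = 6 ≥ 1, so a(u,u) = ∫(u')² + c∫u² ≥ ∫(u')² + ∫u² = ||u||_{H^1}², i.e. α = 1 works. No larger α is possible: a(u,u) ≥ α||u||_{H^1}² means (1−α)∫(u')² ≥ (α−c)∫u², and for the modes u_n = sin(nπ(x−x₀)/L) (x₀ the left endpoint) one has ∫u_n²/∫(u_n')² = (L/(nπ))² → 0, so a(u_n,u_n)/||u_n||_{H^1}² → 1. Hence the optimal constant is α = 1.
Therefore α = 1.


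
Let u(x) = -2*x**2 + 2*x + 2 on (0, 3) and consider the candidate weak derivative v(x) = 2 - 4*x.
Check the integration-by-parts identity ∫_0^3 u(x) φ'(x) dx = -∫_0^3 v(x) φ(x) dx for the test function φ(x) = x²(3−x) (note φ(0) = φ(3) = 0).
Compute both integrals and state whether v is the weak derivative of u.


LHS = 351/10, RHS = 351/10. Yes, v = u' weakly.

u(x) = -2*x**2 + 2*x + 2, classical derivative u'(x) = 2 - 4*x.
φ(x) = x²(3−x), so φ'(x) = 3*x*(2 - x).
Note φ(0) = φ(3) = 0, so the boundary term u·φ vanishes.
LHS = ∫_0^3 u(x) φ'(x) dx = ∫_0^3 (6*x^4 - 18*x^3 + 6*x^2 + 12*x) dx. Term by term:
  ∫_0^3 6*x^4 dx = 1458/5;  ∫_0^3 -18*x^3 dx = -729/2;  ∫_0^3 6*x^2 dx = 54;
  ∫_0^3 12*x dx = 54.
Sum: 1458/5 − 729/2 + 54 + 54 = 351/10.
So LHS = 351/10.
∫_0^3 v(x) φ(x) dx = ∫_0^3 (4*x^4 - 14*x^3 + 6*x^2) dx. Term by term:
  ∫_0^3 4*x^4 dx = 972/5;  ∫_0^3 -14*x^3 dx = -567/2;  ∫_0^3 6*x^2 dx = 54.
Sum: 972/5 − 567/2 + 54 = -351/10.
So RHS = -∫_0^3 v(x) φ(x) dx = 351/10.
LHS = RHS, so the identity holds for this test φ.
Moreover u is smooth here and v(x) = u'(x) = 2 - 4*x pointwise, so the identity holds for every test function. Hence v is the weak derivative of u.


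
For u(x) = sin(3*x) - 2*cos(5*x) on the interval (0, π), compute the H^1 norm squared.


||u||_{H^1(0,π)}^2 = 57*π

u'(x) = 10*sin(5*x) + 3*cos(3*x).
Expand u² and (u')² and integrate term by term on (0, π), using: for integers n ≥ 1, ∫_0^π sin²(nx) dx = ∫_0^π cos²(nx) dx = π/2; for n ≠ n', ∫_0^π sin(nx)sin(n'x) dx = ∫_0^π cos(nx)cos(n'x) dx = 0; and by product-to-sum, ∫_0^π sin(nx)cos(n'x) dx = ½∫_0^π [sin((n+n')x) + sin((n−n')x)] dx, which is 0 when n+n' is even and 2n/(n²−n'²) when n+n' is odd (it need not vanish on (0, π)).
  u² squared terms: (-2)²·∫cos(5x)² dx = 4·π/2 = 2*π;  (1)²·∫sin(3x)² dx = 1·π/2 = π/2.
  u² cross terms: 2·(-2)·(1)·∫cos(5x)·sin(3x) dx = -4·(0) = 0.
  So ∫_0^π u² dx = 2*π + π/2 + 0 = 5*π/2.
  (u')² squared terms: (3)²·∫cos(3x)² dx = 9·π/2 = 9*π/2;  (10)²·∫sin(5x)² dx = 100·π/2 = 50*π.
  (u')² cross terms: 2·(3)·(10)·∫cos(3x)·sin(5x) dx = 60·(0) = 0.
  So ∫_0^π (u')² dx = 9*π/2 + 50*π + 0 = 109*π/2.
||u||_{H^1}^2 = (5*π/2) + (109*π/2) = 57*π.


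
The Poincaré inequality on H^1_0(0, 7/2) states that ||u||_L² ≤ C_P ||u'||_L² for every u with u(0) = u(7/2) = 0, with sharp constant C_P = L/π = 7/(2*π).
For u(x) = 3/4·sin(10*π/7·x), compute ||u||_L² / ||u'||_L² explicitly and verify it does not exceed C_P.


||u||_L² / ||u'||_L² = 7/(10*π) < C_P = 7/(2*π).

u(x) = 3/4·sin(10*π/7·x), so u'(x) = 15*π*cos(10*π*x/7)/14.
Writing u(x) = A·sin(kπx/L) with A = 3/4 and k = 5, use ∫_0^L sin²(kπx/L) dx = L/2 and ∫_0^L cos²(kπx/L) dx = L/2.
u² = 9/16·sin²(10*π/7·x) and (u')² = 225*π^2/196·cos²(10*π/7·x), and each of sin², cos² integrates to L/2 = 7/4 over (0, 7/2).
∫_0^7/2 u² dx = 63/64, so ||u||_L² = 3*sqrt(7)/8.
∫_0^7/2 (u')² dx = 225*π^2/112, so ||u'||_L² = 15*sqrt(7)*π/28.
Ratio ||u||_L² / ||u'||_L² = 7/(10*π).
Sharp Poincaré constant on H^1_0(0, 7/2) is C_P = L/π = 7/(2*π), achieved by sin(2*π/7·x).
This is the k = 5 harmonic; the ratio L/(kπ) is strictly less than C_P = L/π, consistent with the sharp inequality ||u||_L² ≤ C_P ||u'||_L².


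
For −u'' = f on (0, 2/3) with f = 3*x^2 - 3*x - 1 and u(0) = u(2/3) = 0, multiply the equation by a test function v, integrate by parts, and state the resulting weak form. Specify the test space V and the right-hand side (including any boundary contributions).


V = H^1_0(0, 2/3) (so v(0) = v(2/3) = 0); weak form: ∫_0^2/3 u'v' dx = ∫_0^2/3 (3*x^2 - 3*x - 1) v dx for all v ∈ V.

Multiply both sides by a test function v and integrate from 0 to 2/3:
  ∫_0^2/3 −u''(x) v(x) dx = ∫_0^2/3 f(x) v(x) dx.
Integrate the LHS by parts once:
  ∫_0^2/3 −u'' v dx = −[u'(x) v(x)]_0^2/3 + ∫_0^2/3 u'(x) v'(x) dx.
Thus ∫_0^2/3 u'(x) v'(x) dx = ∫_0^2/3 f(x) v(x) dx + [u'(x) v(x)]_0^2/3.
Choose V so that boundary terms are either known or forced to vanish.
u is Dirichlet: u(0) = u(2/3) = 0. Let V = H^1_0(0, 2/3); then v(0) = v(2/3) = 0, and [u' v]_0^2/3 = 0.
Weak formulation: find u (satisfying any essential BC) such that ∫_0^2/3 u'(x) v'(x) dx = ∫_0^2/3 f v dx for all v ∈ V.
Substituting f(x) = 3*x^2 - 3*x - 1, the right-hand side is ∫_0^2/3 (3*x^2 - 3*x - 1) v dx.


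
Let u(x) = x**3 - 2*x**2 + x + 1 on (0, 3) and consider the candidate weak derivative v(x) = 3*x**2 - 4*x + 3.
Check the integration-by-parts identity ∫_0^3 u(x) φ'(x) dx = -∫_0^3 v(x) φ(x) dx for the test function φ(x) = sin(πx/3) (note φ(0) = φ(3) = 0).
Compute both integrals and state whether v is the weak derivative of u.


LHS = -51/π + 324/π^3, RHS = -63/π + 324/π^3. No, v is not the weak derivative of u.

u(x) = x**3 - 2*x**2 + x + 1, classical derivative u'(x) = 3*x**2 - 4*x + 1.
φ(x) = sin(πx/3), so φ'(x) = π*cos(π*x/3)/3.
Note φ(0) = φ(3) = 0, so the boundary term u·φ vanishes.
LHS = ∫_0^3 u(x) φ'(x) dx = ∫_0^3 (π*x^3*cos(π*x/3)/3 - 2*π*x^2*cos(π*x/3)/3 + π*x*cos(π*x/3)/3 + π*cos(π*x/3)/3) dx. Term by term:
  ∫_0^3 π*cos(π*x/3)/3 dx = 0;  ∫_0^3 -2*π*x^2*cos(π*x/3)/3 dx = 36/π;  ∫_0^3 π*x*cos(π*x/3)/3 dx = -6/π;
  ∫_0^3 π*x^3*cos(π*x/3)/3 dx = -81/π + 324/π^3.
Sum: 0 + 36/π − 6/π + -81/π + 324/π^3 = -51/π + 324/π^3.
So LHS = -51/π + 324/π^3.
∫_0^3 v(x) φ(x) dx = ∫_0^3 (3*x^2*sin(π*x/3) - 4*x*sin(π*x/3) + 3*sin(π*x/3)) dx. Term by term:
  ∫_0^3 3*sin(π*x/3) dx = 18/π;  ∫_0^3 -4*x*sin(π*x/3) dx = -36/π;  ∫_0^3 3*x^2*sin(π*x/3) dx = -324/π^3 + 81/π.
Sum: 18/π − 36/π + -324/π^3 + 81/π = -324/π^3 + 63/π.
So RHS = -∫_0^3 v(x) φ(x) dx = -63/π + 324/π^3.
LHS − RHS = 12/π ≠ 0, so the identity fails.
(For a valid weak derivative the identity must hold for EVERY test function, in particular this one. The failure shows v is NOT the weak derivative of u.)
Correct weak derivative would be u'(x) = 3*x**2 - 4*x + 1.


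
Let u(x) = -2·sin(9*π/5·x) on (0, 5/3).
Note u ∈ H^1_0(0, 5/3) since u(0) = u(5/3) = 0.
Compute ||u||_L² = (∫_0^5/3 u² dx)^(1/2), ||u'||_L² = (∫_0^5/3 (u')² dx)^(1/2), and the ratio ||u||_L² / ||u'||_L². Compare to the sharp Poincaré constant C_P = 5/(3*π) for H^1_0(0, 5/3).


||u||_L² / ||u'||_L² = 5/(9*π) < C_P = 5/(3*π).

u(x) = -2·sin(9*π/5·x), so u'(x) = -18*π*cos(9*π*x/5)/5.
Writing u(x) = A·sin(kπx/L) with A = -2 and k = 3, use ∫_0^L sin²(kπx/L) dx = L/2 and ∫_0^L cos²(kπx/L) dx = L/2.
u² = 4·sin²(9*π/5·x) and (u')² = 324*π^2/25·cos²(9*π/5·x), and each of sin², cos² integrates to L/2 = 5/6 over (0, 5/3).
∫_0^5/3 u² dx = 10/3, so ||u||_L² = sqrt(30)/3.
∫_0^5/3 (u')² dx = 54*π^2/5, so ||u'||_L² = 3*sqrt(30)*π/5.
Ratio ||u||_L² / ||u'||_L² = 5/(9*π).
Sharp Poincaré constant on H^1_0(0, 5/3) is C_P = L/π = 5/(3*π), achieved by sin(3*π/5·x).
This is the k = 3 harmonic; the ratio L/(kπ) is strictly less than C_P = L/π, consistent with the sharp inequality ||u||_L² ≤ C_P ||u'||_L².


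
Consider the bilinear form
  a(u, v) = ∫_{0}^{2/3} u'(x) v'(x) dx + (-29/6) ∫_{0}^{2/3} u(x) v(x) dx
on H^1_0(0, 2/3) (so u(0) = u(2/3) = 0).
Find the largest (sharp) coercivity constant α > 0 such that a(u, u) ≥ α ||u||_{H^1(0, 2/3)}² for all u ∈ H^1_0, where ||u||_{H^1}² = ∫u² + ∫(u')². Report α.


α = (-58 + 27*π^2)/(3*(4 + 9*π^2))

Coercivity of a(·,·) on H^1_0(0, 2/3) means a(u, u) ≥ α ||u||_{H^1}² for every u ∈ H^1_0.
The interval has length L = 2/3, and Poincaré/coercivity depend only on L. Here a(u, u) = ∫(u')² + (-29/6)·∫u².
Here c = -29/6 < 0 with |c| < (π/L)² = 9*π^2/4, so coercivity still holds. The condition a(u,u) ≥ α||u||_{H^1}² reads (1−α)∫(u')² ≥ (α−c)∫u². Any admissible α is ≤ 1 (rapidly oscillating u have ∫u²/∫(u')² → 0), and α = 1 would force 0 ≥ (1−c)∫u², impossible since c < 1; so 1−α > 0. By the sharp Poincaré inequality on H^1_0 of an interval of length L, ∫(u')² ≥ (π/L)²∫u² with equality for the first sine mode sin(π(x−x₀)/L) (x₀ the left endpoint), so the inequality holds for all u iff (1−α)(π/L)² ≥ α − c, i.e. α ≤ ((π/L)² + c)/((π/L)² + 1) = (1 + c(L/π)²)/(1 + (L/π)²). (Direct route, valid since c ≤ 0: Poincaré gives c∫u² ≥ c(L/π)²∫(u')², so a(u,u) ≥ (1 + c(L/π)²)∫(u')², while ||u||_{H^1}² ≤ (1 + (L/π)²)∫(u')²; dividing yields the same α.) With (π/L)² = 9*π^2/4 and c = -29/6, the largest admissible constant is α = ((π/L)² + c)/((π/L)² + 1).
Simplifying, α = (-58 + 27*π^2)/(3*(4 + 9*π^2)).


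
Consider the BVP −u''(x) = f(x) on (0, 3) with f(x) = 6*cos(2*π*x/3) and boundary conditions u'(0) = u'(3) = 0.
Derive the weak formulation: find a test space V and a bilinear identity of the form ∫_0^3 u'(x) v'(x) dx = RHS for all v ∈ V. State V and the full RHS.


V = H^1(0, 3) (no boundary constraint on v; u is determined up to an additive constant); weak form: ∫_0^3 u'v' dx = ∫_0^3 (6*cos(2*π*x/3)) v dx for all v ∈ V.

Multiply both sides by a test function v and integrate from 0 to 3:
  ∫_0^3 −u''(x) v(x) dx = ∫_0^3 f(x) v(x) dx.
Integrate the LHS by parts once:
  ∫_0^3 −u'' v dx = −[u'(x) v(x)]_0^3 + ∫_0^3 u'(x) v'(x) dx.
Thus ∫_0^3 u'(x) v'(x) dx = ∫_0^3 f(x) v(x) dx + [u'(x) v(x)]_0^3.
Choose V so that boundary terms are either known or forced to vanish.
u has homogeneous Neumann: u'(0) = u'(3) = 0. So [u' v]_0^3 = 0·v(3) − 0·v(0) = 0 for any v; take V = H^1(0, 3).
Weak formulation: find u (satisfying any essential BC) such that ∫_0^3 u'(x) v'(x) dx = ∫_0^3 f v dx for all v ∈ V (homogeneous Neumann, so boundary terms vanish).
Substituting f(x) = 6*cos(2*π*x/3), the right-hand side is ∫_0^3 (6*cos(2*π*x/3)) v dx.
Compatibility check (pure Neumann): taking v ≡ 1 ∈ V gives 0 = ∫_0^3 f dx + (0) − (0), i.e. ∫_0^3 f dx must equal u'(0) − u'(3) = 0. Indeed ∫_0^3 (6*cos(2*π*x/3)) dx = 0, so the data are compatible. The solution is then unique only up to an additive constant (fix it e.g. by requiring ∫_0^3 u dx = 0).
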